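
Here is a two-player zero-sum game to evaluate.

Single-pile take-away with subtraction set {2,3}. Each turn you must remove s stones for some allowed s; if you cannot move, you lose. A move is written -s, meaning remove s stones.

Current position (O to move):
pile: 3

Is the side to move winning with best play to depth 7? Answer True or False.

O winning at [3]: True

p1 O@[3]: -2[1]+1* -3[0]+1
p2 X@[1] terminal -1; root [3] d7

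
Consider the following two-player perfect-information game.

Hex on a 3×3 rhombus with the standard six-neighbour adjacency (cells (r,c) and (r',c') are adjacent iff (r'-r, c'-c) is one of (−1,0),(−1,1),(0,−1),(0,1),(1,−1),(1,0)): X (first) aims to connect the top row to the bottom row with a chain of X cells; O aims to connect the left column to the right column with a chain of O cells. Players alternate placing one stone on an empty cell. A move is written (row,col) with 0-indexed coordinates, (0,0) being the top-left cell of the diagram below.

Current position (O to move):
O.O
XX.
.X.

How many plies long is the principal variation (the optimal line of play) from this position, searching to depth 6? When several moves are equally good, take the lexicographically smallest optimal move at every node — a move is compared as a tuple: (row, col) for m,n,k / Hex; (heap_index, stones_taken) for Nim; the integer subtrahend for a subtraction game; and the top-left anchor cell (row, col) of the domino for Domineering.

ply 1, O at O.O/XX./.X. | (0,1)=+1→OOO/XX./.X.*; (1,2)=-1→O.O/XXO/.X.; (2,0)=-1→O.O/XX./OX.; (2,2)=-1→O.O/XX./.XO
ply 2: OOO/XX./.X. is terminal -1 (X); from O.O/XX./.X. depth 6

PV length from [O.O/XX./.X.]: 1 ply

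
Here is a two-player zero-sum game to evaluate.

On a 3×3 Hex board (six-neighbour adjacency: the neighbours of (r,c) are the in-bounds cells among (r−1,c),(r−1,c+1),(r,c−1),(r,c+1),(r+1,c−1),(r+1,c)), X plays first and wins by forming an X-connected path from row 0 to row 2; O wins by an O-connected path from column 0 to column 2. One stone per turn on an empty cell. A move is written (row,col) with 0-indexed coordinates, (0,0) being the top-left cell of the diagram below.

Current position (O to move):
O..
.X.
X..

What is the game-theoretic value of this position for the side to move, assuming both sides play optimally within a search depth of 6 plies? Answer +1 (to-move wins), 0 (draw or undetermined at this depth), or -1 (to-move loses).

value(O../.X./X.., O) = -1

ply 1, O at O../.X./X.. | (0,1)=-1→OO./.X./X..*; (0,2)=-1→O.O/.X./X..; (1,0)=-1→O../OX./X..; (1,2)=-1→O../.XO/X..; (2,1)=-1→O../.X./XO.; (2,2)=-1→O../.X./X.O
ply 2, X at OO./.X./X.. | (0,2)=+1→OOX/.X./X..*; (1,0)=-1→OO./XX./X..; (1,2)=-1→OO./.XX/X..; (2,1)=-1→OO./.X./XX.; (2,2)=-1→OO./.X./X.X
ply 3: OOX/.X./X.. is terminal -1 (O); from O../.X./X.. depth 6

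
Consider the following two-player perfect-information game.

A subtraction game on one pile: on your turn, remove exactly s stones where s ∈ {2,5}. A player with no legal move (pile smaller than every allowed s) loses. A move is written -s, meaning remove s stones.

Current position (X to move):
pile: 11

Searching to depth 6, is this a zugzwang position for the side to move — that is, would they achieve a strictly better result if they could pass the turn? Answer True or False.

zugzwang(11, X) = True

p1 X@[11]: -2[9]-1* -5[6]-1
p2 O@[9]: -2[7]+1* -5[4]+1
p3 X@[7]: -2[5]-1* -5[2]-1
p4 O@[5]: -2[3]-1 -5[0]+1*
p5 X@[0] terminal -1; root [11] d6
if X skipped the turn, O would face:
~ p1 O@[11]: -2[9]-1* -5[6]-1
~ p2 X@[9]: -2[7]+1* -5[4]+1
~ p3 O@[7]: -2[5]-1* -5[2]-1
~ p4 X@[5]: -2[3]-1 -5[0]+1*
~ p5 O@[0] terminal -1; root [11] d6
compare (X): move=-1 vs pass=+1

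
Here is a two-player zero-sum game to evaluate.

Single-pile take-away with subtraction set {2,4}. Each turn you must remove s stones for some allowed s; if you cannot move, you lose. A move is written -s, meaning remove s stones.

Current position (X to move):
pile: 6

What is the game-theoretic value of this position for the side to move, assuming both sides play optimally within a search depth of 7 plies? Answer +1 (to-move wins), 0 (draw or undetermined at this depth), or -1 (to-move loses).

value(6, X) = -1

[6] X move#1: -2:-1/4*, -4:-1/2
[4] O move#2: -2:-1/2, -4:+1/0*
[0] end (terminal -1, X#3); searched 6 to 7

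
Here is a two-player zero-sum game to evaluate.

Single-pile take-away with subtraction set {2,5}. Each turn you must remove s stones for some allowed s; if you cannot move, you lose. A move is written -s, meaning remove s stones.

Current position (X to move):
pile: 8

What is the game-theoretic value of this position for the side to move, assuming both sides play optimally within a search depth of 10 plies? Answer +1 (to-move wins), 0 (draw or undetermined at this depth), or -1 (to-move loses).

value(8, X) = -1

ply 1, X at 8 | -2=-1→6*; -5=-1→3
ply 2, O at 6 | -2=+1→4*; -5=+1→1
ply 3, X at 4 | -2=-1→2*
ply 4, O at 2 | -2=+1→0*
ply 5: 0 is terminal -1 (X); from 8 depth 10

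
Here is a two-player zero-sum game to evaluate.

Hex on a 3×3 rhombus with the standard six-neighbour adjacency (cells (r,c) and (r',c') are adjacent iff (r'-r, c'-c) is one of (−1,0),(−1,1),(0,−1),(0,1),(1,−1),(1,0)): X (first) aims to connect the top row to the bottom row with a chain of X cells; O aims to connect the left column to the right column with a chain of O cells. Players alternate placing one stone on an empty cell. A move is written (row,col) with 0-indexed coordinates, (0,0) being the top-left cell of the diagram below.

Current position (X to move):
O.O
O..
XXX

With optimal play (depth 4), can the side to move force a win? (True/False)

X winning at [O.O/O../XXX]: False

ply 1, X at O.O/O../XXX | (0,1)=-1→OXO/O../XXX*; (1,1)=-1→O.O/OX./XXX; (1,2)=-1→O.O/O.X/XXX
ply 2, O at OXO/O../XXX | (1,1)=+1→OXO/OO./XXX*; (1,2)=-1→OXO/O.O/XXX
ply 3: OXO/OO./XXX is terminal -1 (X); from O.O/O../XXX depth 4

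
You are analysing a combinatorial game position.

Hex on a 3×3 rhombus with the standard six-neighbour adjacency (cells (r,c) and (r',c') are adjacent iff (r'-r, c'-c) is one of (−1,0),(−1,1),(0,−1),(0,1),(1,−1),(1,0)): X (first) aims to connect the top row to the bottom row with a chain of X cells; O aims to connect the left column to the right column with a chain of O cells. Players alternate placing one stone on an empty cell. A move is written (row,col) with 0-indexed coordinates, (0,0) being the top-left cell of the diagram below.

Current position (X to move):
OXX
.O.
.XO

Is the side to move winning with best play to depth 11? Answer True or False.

X winning at [OXX/.O./.XO]: True

[OXX/.O./.XO] X move#1: (1,0):+1/OXX/XO./.XO*, (1,2):+1/OXX/.OX/.XO, (2,0):+1/OXX/.O./XXO
[OXX/XO./.XO] O move#2: (1,2):-1/OXX/XOO/.XO*, (2,0):-1/OXX/XO./OXO
[OXX/XOO/.XO] X move#3: (2,0):+1/OXX/XOO/XXO*
[OXX/XOO/XXO] end (terminal -1, O#4); searched OXX/.O./.XO to 11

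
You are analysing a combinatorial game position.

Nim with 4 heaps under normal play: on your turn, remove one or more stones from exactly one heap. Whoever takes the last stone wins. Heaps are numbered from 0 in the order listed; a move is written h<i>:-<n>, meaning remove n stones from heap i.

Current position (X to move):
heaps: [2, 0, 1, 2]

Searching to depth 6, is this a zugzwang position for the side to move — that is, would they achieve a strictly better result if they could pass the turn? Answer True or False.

zugzwang((2,0,1,2), X) = False

p1 X@[(2,0,1,2)]: h0:-1[(1,0,1,2)]-1 h0:-2[(0,0,1,2)]-1 h2:-1[(2,0,0,2)]+1* h3:-1[(2,0,1,1)]-1 h3:-2[(2,0,1,0)]-1
p2 O@[(2,0,0,2)]: h0:-1[(1,0,0,2)]-1* h0:-2[(0,0,0,2)]-1 h3:-1[(2,0,0,1)]-1 h3:-2[(2,0,0,0)]-1
p3 X@[(1,0,0,2)]: h0:-1[(0,0,0,2)]-1 h3:-1[(1,0,0,1)]+1* h3:-2[(1,0,0,0)]-1
p4 O@[(1,0,0,1)]: h0:-1[(0,0,0,1)]-1* h3:-1[(1,0,0,0)]-1
p5 X@[(0,0,0,1)]: h3:-1[(0,0,0,0)]+1*
p6 O@[(0,0,0,0)] terminal -1; root [(2,0,1,2)] d6
if X skipped the turn, O would face:
~ p1 O@[(2,0,1,2)]: h0:-1[(1,0,1,2)]-1 h0:-2[(0,0,1,2)]-1 h2:-1[(2,0,0,2)]+1* h3:-1[(2,0,1,1)]-1 h3:-2[(2,0,1,0)]-1
~ p2 X@[(2,0,0,2)]: h0:-1[(1,0,0,2)]-1* h0:-2[(0,0,0,2)]-1 h3:-1[(2,0,0,1)]-1 h3:-2[(2,0,0,0)]-1
~ p3 O@[(1,0,0,2)]: h0:-1[(0,0,0,2)]-1 h3:-1[(1,0,0,1)]+1* h3:-2[(1,0,0,0)]-1
~ p4 X@[(1,0,0,1)]: h0:-1[(0,0,0,1)]-1* h3:-1[(1,0,0,0)]-1
~ p5 O@[(0,0,0,1)]: h3:-1[(0,0,0,0)]+1*
~ p6 X@[(0,0,0,0)] terminal -1; root [(2,0,1,2)] d6
compare (X): move=+1 vs pass=-1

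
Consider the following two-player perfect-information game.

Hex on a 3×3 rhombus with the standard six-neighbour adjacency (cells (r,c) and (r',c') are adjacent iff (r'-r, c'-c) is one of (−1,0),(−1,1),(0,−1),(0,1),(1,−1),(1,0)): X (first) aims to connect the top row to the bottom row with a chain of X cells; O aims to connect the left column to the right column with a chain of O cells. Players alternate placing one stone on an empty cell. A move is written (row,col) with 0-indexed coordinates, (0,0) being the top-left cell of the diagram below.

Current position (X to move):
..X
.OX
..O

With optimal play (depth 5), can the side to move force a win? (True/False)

p1 X@[..X/.OX/..O]: (0,0)[X.X/.OX/..O]-1 (0,1)[.XX/.OX/..O]-1 (1,0)[..X/XOX/..O]+1* (2,0)[..X/.OX/X.O]+1 (2,1)[..X/.OX/.XO]+1
p2 O@[..X/XOX/..O]: (0,0)[O.X/XOX/..O]-1* (0,1)[.OX/XOX/..O]-1 (2,0)[..X/XOX/O.O]-1 (2,1)[..X/XOX/.OO]-1
p3 X@[O.X/XOX/..O]: (0,1)[OXX/XOX/..O]+1* (2,0)[O.X/XOX/X.O]+1 (2,1)[O.X/XOX/.XO]+1
p4 O@[OXX/XOX/..O]: (2,0)[OXX/XOX/O.O]-1* (2,1)[OXX/XOX/.OO]-1
p5 X@[OXX/XOX/O.O]: (2,1)[OXX/XOX/OXO]+1*
p6 O@[OXX/XOX/OXO] terminal -1; root [..X/.OX/..O] d5

X winning at [..X/.OX/..O]: True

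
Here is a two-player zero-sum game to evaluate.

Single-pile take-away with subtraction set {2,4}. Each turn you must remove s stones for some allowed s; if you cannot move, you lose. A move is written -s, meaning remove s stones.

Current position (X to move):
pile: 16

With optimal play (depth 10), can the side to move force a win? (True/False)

[16] X move#1: -2:-1/14, -4:+1/12*
[12] O move#2: -2:-1/10*, -4:-1/8
[10] X move#3: -2:-1/8, -4:+1/6*
[6] O move#4: -2:-1/4*, -4:-1/2
[4] X move#5: -2:-1/2, -4:+1/0*
[0] end (terminal -1, O#6); searched 16 to 10

X winning at [16]: True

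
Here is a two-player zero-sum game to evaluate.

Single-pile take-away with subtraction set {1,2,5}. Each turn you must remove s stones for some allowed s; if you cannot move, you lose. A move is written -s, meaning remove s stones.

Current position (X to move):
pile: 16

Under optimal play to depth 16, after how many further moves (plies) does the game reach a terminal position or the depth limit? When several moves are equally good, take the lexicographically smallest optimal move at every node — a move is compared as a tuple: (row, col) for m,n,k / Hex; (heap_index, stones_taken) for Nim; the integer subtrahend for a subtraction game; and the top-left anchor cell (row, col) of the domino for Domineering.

PV length from [16]: 11 plies

ply 1, X at 16 | -1=+1→15*; -2=-1→14; -5=-1→11
ply 2, O at 15 | -1=-1→14*; -2=-1→13; -5=-1→10
ply 3, X at 14 | -1=-1→13; -2=+1→12*; -5=+1→9
ply 4, O at 12 | -1=-1→11*; -2=-1→10; -5=-1→7
ply 5, X at 11 | -1=-1→10; -2=+1→9*; -5=+1→6
ply 6, O at 9 | -1=-1→8*; -2=-1→7; -5=-1→4
ply 7, X at 8 | -1=-1→7; -2=+1→6*; -5=+1→3
ply 8, O at 6 | -1=-1→5*; -2=-1→4; -5=-1→1
ply 9, X at 5 | -1=-1→4; -2=+1→3*; -5=+1→0
ply 10, O at 3 | -1=-1→2*; -2=-1→1
ply 11, X at 2 | -1=-1→1; -2=+1→0*
ply 12: 0 is terminal -1 (O); from 16 depth 16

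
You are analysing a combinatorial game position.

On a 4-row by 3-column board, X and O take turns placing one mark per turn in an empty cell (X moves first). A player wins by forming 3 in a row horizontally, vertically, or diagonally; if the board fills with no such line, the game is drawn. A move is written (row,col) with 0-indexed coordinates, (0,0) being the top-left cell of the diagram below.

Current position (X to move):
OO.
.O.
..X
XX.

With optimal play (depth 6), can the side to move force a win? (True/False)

X winning at [OO./.O./..X/XX.]: True

p1 X@[OO./.O./..X/XX.]: (0,2)[OOX/.O./..X/XX.]-1 (1,0)[OO./XO./..X/XX.]-1 (1,2)[OO./.OX/..X/XX.]-1 (2,0)[OO./.O./X.X/XX.]-1 (2,1)[OO./.O./.XX/XX.]-1 (3,2)[OO./.O./..X/XXX]+1*
p2 O@[OO./.O./..X/XXX] terminal -1; root [OO./.O./..X/XX.] d6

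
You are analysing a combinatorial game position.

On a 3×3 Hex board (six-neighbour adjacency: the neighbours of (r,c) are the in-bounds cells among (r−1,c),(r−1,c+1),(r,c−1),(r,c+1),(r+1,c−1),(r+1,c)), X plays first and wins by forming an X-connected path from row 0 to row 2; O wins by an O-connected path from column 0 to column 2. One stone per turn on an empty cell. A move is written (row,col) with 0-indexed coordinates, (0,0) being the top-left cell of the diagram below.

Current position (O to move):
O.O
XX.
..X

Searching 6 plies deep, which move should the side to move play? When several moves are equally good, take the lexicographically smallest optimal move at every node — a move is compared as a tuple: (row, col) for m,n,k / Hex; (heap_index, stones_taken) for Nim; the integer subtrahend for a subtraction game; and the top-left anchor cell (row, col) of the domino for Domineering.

O's best at [O.O/XX./..X]: (0,1)

p1 O@[O.O/XX./..X]: (0,1)[OOO/XX./..X]+1* (1,2)[O.O/XXO/..X]-1 (2,0)[O.O/XX./O.X]-1 (2,1)[O.O/XX./.OX]-1
p2 X@[OOO/XX./..X] terminal -1; root [O.O/XX./..X] d6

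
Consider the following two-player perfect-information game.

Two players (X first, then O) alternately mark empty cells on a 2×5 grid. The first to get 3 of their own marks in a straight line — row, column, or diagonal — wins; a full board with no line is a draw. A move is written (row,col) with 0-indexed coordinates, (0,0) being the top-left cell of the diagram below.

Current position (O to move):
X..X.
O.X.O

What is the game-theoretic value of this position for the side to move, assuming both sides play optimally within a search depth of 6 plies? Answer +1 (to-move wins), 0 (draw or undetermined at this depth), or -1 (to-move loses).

ply 1, O at X..X./O.X.O | (0,1)=+0→XO.X./O.X.O*; (0,2)=+0→X.OX./O.X.O; (0,4)=+0→X..XO/O.X.O; (1,1)=-1→X..X./OOX.O; (1,3)=-1→X..X./O.XOO
ply 2, X at XO.X./O.X.O | (0,2)=+0→XOXX./O.X.O*; (0,4)=+0→XO.XX/O.X.O; (1,1)=+0→XO.X./OXX.O; (1,3)=+0→XO.X./O.XXO
ply 3, O at XOXX./O.X.O | (0,4)=+0→XOXXO/O.X.O*; (1,1)=-1→XOXX./OOX.O; (1,3)=-1→XOXX./O.XOO
ply 4, X at XOXXO/O.X.O | (1,1)=+0→XOXXO/OXX.O*; (1,3)=+0→XOXXO/O.XXO
ply 5, O at XOXXO/OXX.O | (1,3)=+0→XOXXO/OXXOO*
ply 6: XOXXO/OXXOO is terminal +0 (X); from X..X./O.X.O depth 6

value(X..X./O.X.O, O) = 0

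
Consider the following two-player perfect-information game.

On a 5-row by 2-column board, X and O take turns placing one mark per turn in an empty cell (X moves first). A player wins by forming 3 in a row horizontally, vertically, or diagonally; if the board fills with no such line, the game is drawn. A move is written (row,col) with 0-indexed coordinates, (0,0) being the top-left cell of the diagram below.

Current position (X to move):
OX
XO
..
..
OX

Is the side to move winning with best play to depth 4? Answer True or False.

X winning at [OX/XO/../../OX]: False

[OX/XO/../../OX] X move#1: (2,0):+0/OX/XO/X./../OX*, (2,1):+0/OX/XO/.X/../OX, (3,0):+0/OX/XO/../X./OX, (3,1):+0/OX/XO/../.X/OX
[OX/XO/X./../OX] O move#2: (2,1):-1/OX/XO/XO/../OX, (3,0):+0/OX/XO/X./O./OX*, (3,1):-1/OX/XO/X./.O/OX
[OX/XO/X./O./OX] X move#3: (2,1):+0/OX/XO/XX/O./OX*, (3,1):+0/OX/XO/X./OX/OX
[OX/XO/XX/O./OX] O move#4: (3,1):+0/OX/XO/XX/OO/OX*
[OX/XO/XX/OO/OX] end (terminal +0, X#5); searched OX/XO/../../OX to 4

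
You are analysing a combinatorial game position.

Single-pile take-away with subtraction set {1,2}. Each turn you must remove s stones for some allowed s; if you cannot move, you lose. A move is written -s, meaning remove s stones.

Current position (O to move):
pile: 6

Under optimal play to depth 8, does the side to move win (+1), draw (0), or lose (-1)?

ply 1, O at 6 | -1=-1→5*; -2=-1→4
ply 2, X at 5 | -1=-1→4; -2=+1→3*
ply 3, O at 3 | -1=-1→2*; -2=-1→1
ply 4, X at 2 | -1=-1→1; -2=+1→0*
ply 5: 0 is terminal -1 (O); from 6 depth 8

value(6, O) = -1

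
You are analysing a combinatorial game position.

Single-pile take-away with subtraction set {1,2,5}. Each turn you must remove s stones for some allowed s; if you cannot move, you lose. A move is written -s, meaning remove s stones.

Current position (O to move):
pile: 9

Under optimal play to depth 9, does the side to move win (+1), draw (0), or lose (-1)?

value(9, O) = -1

ply 1, O at 9 | -1=-1→8*; -2=-1→7; -5=-1→4
ply 2, X at 8 | -1=-1→7; -2=+1→6*; -5=+1→3
ply 3, O at 6 | -1=-1→5*; -2=-1→4; -5=-1→1
ply 4, X at 5 | -1=-1→4; -2=+1→3*; -5=+1→0
ply 5, O at 3 | -1=-1→2*; -2=-1→1
ply 6, X at 2 | -1=-1→1; -2=+1→0*
ply 7: 0 is terminal -1 (O); from 9 depth 9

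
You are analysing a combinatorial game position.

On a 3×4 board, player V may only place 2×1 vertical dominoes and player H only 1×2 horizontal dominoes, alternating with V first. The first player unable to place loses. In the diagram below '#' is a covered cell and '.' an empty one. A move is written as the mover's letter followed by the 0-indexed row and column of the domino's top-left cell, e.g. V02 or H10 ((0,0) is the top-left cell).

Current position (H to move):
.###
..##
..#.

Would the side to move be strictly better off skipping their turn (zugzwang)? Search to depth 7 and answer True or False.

[.###/..##/..#.] H move#1: H10:+1/.###/####/..#.*, H20:-1/.###/..##/###.
[.###/####/..#.] end (terminal -1, V#2); searched .###/..##/..#. to 7
suppose H passes — search the same position with V to move:
pass> [.###/..##/..#.] V move#1: V00:-1/####/#.##/..#., V10:+1/.###/#.##/#.#.*, V11:+1/.###/.###/.##.
pass> [.###/#.##/#.#.] end (terminal -1, H#2); searched .###/..##/..#. to 7
for H: play +1, pass -1

zugzwang(.###/..##/..#., H) = False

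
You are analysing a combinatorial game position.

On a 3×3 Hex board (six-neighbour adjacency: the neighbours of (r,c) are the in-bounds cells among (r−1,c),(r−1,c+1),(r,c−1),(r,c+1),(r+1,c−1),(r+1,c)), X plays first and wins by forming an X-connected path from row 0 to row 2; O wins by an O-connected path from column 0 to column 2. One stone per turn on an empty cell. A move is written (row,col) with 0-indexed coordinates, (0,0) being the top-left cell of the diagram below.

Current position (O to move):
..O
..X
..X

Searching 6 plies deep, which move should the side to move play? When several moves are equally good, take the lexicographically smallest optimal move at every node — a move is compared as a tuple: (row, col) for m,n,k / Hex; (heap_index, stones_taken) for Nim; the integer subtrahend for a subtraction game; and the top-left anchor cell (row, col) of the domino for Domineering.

p1 O@[..O/..X/..X]: (0,0)[O.O/..X/..X]+1* (0,1)[.OO/..X/..X]+1 (1,0)[..O/O.X/..X]+1 (1,1)[..O/.OX/..X]+1 (2,0)[..O/..X/O.X]+1 (2,1)[..O/..X/.OX]-1
p2 X@[O.O/..X/..X]: (0,1)[OXO/..X/..X]-1* (1,0)[O.O/X.X/..X]-1 (1,1)[O.O/.XX/..X]-1 (2,0)[O.O/..X/X.X]-1 (2,1)[O.O/..X/.XX]-1
p3 O@[OXO/..X/..X]: (1,0)[OXO/O.X/..X]-1 (1,1)[OXO/.OX/..X]+1* (2,0)[OXO/..X/O.X]-1 (2,1)[OXO/..X/.OX]-1
p4 X@[OXO/.OX/..X]: (1,0)[OXO/XOX/..X]-1* (2,0)[OXO/.OX/X.X]-1 (2,1)[OXO/.OX/.XX]-1
p5 O@[OXO/XOX/..X]: (2,0)[OXO/XOX/O.X]+1* (2,1)[OXO/XOX/.OX]-1
p6 X@[OXO/XOX/O.X] terminal -1; root [..O/..X/..X] d6

O's best at [..O/..X/..X]: (0,0)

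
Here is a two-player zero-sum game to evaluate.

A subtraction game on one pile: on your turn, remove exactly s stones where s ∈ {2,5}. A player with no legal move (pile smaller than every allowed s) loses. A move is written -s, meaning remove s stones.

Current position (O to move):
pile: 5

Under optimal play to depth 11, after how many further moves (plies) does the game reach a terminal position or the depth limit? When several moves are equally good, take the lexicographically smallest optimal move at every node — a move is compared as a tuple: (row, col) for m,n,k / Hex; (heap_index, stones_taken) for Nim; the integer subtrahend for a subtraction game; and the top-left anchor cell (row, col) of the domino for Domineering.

PV length from [5]: 1 ply

[5] O move#1: -2:-1/3, -5:+1/0*
[0] end (terminal -1, X#2); searched 5 to 11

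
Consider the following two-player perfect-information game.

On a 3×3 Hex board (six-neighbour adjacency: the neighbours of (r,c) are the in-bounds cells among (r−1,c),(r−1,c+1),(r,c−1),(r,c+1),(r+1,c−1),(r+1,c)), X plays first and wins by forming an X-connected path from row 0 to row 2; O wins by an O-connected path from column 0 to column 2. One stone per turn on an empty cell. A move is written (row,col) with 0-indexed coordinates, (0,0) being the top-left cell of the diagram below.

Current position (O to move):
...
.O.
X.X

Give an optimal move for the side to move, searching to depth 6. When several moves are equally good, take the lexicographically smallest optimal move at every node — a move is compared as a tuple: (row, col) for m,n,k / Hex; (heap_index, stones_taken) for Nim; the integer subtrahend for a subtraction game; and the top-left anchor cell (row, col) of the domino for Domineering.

O's best at [.../.O./X.X]: (0,0)

[.../.O./X.X] O move#1: (0,0):+1/O../.O./X.X*, (0,1):+1/.O./.O./X.X, (0,2):-1/..O/.O./X.X, (1,0):+1/.../OO./X.X, (1,2):-1/.../.OO/X.X, (2,1):-1/.../.O./XOX
[O../.O./X.X] X move#2: (0,1):-1/OX./.O./X.X*, (0,2):-1/O.X/.O./X.X, (1,0):-1/O../XO./X.X, (1,2):-1/O../.OX/X.X, (2,1):-1/O../.O./XXX
[OX./.O./X.X] O move#3: (0,2):-1/OXO/.O./X.X, (1,0):+1/OX./OO./X.X*, (1,2):-1/OX./.OO/X.X, (2,1):-1/OX./.O./XOX
[OX./OO./X.X] X move#4: (0,2):-1/OXX/OO./X.X*, (1,2):-1/OX./OOX/X.X, (2,1):-1/OX./OO./XXX
[OXX/OO./X.X] O move#5: (1,2):+1/OXX/OOO/X.X*, (2,1):-1/OXX/OO./XOX
[OXX/OOO/X.X] end (terminal -1, X#6); searched .../.O./X.X to 6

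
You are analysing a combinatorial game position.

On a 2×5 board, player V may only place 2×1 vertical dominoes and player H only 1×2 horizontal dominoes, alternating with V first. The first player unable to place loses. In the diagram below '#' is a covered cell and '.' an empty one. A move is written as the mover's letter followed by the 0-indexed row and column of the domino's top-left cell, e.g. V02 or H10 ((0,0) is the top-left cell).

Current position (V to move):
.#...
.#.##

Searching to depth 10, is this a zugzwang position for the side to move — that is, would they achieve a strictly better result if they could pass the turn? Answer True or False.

zugzwang(.#.../.#.##, V) = False

p1 V@[.#.../.#.##]: V00[##.../##.##]-1 V02[.##../.####]+1*
p2 H@[.##../.####]: H03[.####/.####]-1*
p3 V@[.####/.####]: V00[#####/#####]+1*
p4 H@[#####/#####] terminal -1; root [.#.../.#.##] d10
pass branch (H moves first from the same position):
  | p1 H@[.#.../.#.##]: H02[.###./.#.##]-1* H03[.#.##/.#.##]-1
  | p2 V@[.###./.#.##]: V00[####./##.##]+1*
  | p3 H@[####./##.##] terminal -1; root [.#.../.#.##] d10
V moving scores +1; V passing scores +1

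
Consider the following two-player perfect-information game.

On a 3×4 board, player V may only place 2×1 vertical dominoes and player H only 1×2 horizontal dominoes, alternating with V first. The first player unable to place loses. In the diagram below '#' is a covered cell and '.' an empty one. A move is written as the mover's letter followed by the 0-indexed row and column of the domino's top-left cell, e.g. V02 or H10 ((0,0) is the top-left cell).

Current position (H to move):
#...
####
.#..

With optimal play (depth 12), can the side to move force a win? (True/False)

ply 1, H at #.../####/.#.. | H01=+1→###./####/.#..*; H02=+1→#.##/####/.#..; H22=+1→#.../####/.###
ply 2: ###./####/.#.. is terminal -1 (V); from #.../####/.#.. depth 12

H winning at [#.../####/.#..]: True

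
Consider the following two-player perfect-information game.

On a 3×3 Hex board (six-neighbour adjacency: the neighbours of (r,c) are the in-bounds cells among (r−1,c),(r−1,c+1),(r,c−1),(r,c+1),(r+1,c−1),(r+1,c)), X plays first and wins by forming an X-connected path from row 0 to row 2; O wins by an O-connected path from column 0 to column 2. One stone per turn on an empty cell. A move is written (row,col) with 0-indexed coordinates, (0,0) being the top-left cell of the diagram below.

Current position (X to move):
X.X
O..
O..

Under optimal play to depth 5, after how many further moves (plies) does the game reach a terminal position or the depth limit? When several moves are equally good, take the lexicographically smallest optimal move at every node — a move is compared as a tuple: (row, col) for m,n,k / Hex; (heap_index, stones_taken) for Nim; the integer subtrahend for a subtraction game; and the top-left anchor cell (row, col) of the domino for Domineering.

ply 1, X at X.X/O../O.. | (0,1)=-1→XXX/O../O..; (1,1)=-1→X.X/OX./O..; (1,2)=+1→X.X/O.X/O..*; (2,1)=+1→X.X/O../OX.; (2,2)=-1→X.X/O../O.X
ply 2, O at X.X/O.X/O.. | (0,1)=-1→XOX/O.X/O..*; (1,1)=-1→X.X/OOX/O..; (2,1)=-1→X.X/O.X/OO.; (2,2)=-1→X.X/O.X/O.O
ply 3, X at XOX/O.X/O.. | (1,1)=+1→XOX/OXX/O..*; (2,1)=+1→XOX/O.X/OX.; (2,2)=+1→XOX/O.X/O.X
ply 4, O at XOX/OXX/O.. | (2,1)=-1→XOX/OXX/OO.*; (2,2)=-1→XOX/OXX/O.O
ply 5, X at XOX/OXX/OO. | (2,2)=+1→XOX/OXX/OOX*
ply 6: XOX/OXX/OOX is terminal -1 (O); from X.X/O../O.. depth 5

PV length from [X.X/O../O..]: 5 plies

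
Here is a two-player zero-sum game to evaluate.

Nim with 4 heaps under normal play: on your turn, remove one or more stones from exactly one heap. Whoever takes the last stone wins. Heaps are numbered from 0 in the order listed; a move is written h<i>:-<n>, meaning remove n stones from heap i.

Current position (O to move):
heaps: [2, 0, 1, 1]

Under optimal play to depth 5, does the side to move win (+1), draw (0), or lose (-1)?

ply 1, O at (2,0,1,1) | h0:-1=-1→(1,0,1,1); h0:-2=+1→(0,0,1,1)*; h2:-1=-1→(2,0,0,1); h3:-1=-1→(2,0,1,0)
ply 2, X at (0,0,1,1) | h2:-1=-1→(0,0,0,1)*; h3:-1=-1→(0,0,1,0)
ply 3, O at (0,0,0,1) | h3:-1=+1→(0,0,0,0)*
ply 4: (0,0,0,0) is terminal -1 (X); from (2,0,1,1) depth 5

value((2,0,1,1), O) = +1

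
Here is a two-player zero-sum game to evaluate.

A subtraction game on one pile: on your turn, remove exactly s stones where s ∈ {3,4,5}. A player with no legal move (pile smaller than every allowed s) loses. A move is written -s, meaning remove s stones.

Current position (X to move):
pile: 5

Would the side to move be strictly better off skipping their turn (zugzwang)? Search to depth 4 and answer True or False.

zugzwang(5, X) = False

ply 1, X at 5 | -3=+1→2*; -4=+1→1; -5=+1→0
ply 2: 2 is terminal -1 (O); from 5 depth 4
suppose X passes — search the same position with O to move:
pass> ply 1, O at 5 | -3=+1→2*; -4=+1→1; -5=+1→0
pass> ply 2: 2 is terminal -1 (X); from 5 depth 4
for X: play +1, pass -1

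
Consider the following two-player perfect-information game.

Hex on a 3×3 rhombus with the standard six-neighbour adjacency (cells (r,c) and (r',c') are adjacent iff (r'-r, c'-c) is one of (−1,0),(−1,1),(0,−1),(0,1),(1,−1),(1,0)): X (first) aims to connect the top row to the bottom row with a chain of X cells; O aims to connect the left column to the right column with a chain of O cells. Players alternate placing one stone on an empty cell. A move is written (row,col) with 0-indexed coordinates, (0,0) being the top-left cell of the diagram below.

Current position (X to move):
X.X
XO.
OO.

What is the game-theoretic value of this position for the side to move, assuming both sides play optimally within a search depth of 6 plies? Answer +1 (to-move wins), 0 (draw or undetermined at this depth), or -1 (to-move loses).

value(X.X/XO./OO., X) = -1

ply 1, X at X.X/XO./OO. | (0,1)=-1→XXX/XO./OO.*; (1,2)=-1→X.X/XOX/OO.; (2,2)=-1→X.X/XO./OOX
ply 2, O at XXX/XO./OO. | (1,2)=+1→XXX/XOO/OO.*; (2,2)=+1→XXX/XO./OOO
ply 3: XXX/XOO/OO. is terminal -1 (X); from X.X/XO./OO. depth 6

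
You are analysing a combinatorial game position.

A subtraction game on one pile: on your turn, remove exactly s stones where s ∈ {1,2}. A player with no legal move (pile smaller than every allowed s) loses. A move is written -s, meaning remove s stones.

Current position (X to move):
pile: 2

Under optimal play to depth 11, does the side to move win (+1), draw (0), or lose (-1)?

value(2, X) = +1

[2] X move#1: -1:-1/1, -2:+1/0*
[0] end (terminal -1, O#2); searched 2 to 11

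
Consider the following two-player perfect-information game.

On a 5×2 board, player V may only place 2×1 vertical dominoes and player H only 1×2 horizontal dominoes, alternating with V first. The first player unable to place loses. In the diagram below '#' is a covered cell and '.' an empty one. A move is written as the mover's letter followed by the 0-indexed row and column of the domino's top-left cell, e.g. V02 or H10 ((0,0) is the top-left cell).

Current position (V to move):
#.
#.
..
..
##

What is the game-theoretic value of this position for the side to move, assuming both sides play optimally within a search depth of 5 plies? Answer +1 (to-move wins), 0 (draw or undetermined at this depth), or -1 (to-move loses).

ply 1, V at #./#./../../## | V01=-1→##/##/../../##; V11=-1→#./##/.#/../##; V20=+1→#./#./#./#./##*; V21=+1→#./#./.#/.#/##
ply 2: #./#./#./#./## is terminal -1 (H); from #./#./../../## depth 5

value(#./#./../../##, V) = +1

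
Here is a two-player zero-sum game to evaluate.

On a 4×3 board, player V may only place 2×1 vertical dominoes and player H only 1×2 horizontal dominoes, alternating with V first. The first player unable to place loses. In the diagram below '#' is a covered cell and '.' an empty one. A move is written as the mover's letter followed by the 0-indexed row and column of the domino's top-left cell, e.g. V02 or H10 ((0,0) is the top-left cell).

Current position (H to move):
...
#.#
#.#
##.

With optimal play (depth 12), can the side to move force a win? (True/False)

[.../#.#/#.#/##.] H move#1: H00:-1/##./#.#/#.#/##.*, H01:-1/.##/#.#/#.#/##.
[##./#.#/#.#/##.] V move#2: V11:+1/##./###/###/##.*
[##./###/###/##.] end (terminal -1, H#3); searched .../#.#/#.#/##. to 12

H winning at [.../#.#/#.#/##.]: False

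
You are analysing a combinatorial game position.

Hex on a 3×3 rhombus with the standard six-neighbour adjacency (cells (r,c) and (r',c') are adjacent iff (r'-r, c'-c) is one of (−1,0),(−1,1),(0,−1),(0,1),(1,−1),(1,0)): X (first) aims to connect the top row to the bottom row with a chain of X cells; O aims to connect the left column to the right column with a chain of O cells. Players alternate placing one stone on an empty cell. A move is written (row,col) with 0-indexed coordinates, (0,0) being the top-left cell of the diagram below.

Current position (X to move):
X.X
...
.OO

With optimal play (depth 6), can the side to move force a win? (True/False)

ply 1, X at X.X/.../.OO | (0,1)=-1→XXX/.../.OO; (1,0)=-1→X.X/X../.OO; (1,1)=-1→X.X/.X./.OO; (1,2)=-1→X.X/..X/.OO; (2,0)=+1→X.X/.../XOO*
ply 2, O at X.X/.../XOO | (0,1)=-1→XOX/.../XOO*; (1,0)=-1→X.X/O../XOO; (1,1)=-1→X.X/.O./XOO; (1,2)=-1→X.X/..O/XOO
ply 3, X at XOX/.../XOO | (1,0)=+1→XOX/X../XOO*; (1,1)=+1→XOX/.X./XOO; (1,2)=+1→XOX/..X/XOO
ply 4: XOX/X../XOO is terminal -1 (O); from X.X/.../.OO depth 6

X winning at [X.X/.../.OO]: True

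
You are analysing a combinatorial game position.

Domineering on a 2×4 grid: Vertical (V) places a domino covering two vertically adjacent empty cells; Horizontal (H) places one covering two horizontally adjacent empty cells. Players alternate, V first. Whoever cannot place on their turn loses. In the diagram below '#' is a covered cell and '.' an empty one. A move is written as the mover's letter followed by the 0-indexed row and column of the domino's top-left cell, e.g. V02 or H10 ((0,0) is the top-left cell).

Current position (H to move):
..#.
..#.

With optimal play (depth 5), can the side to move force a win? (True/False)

[..#./..#.] H move#1: H00:+1/###./..#.*, H10:+1/..#./###.
[###./..#.] V move#2: V03:-1/####/..##*
[####/..##] H move#3: H10:+1/####/####*
[####/####] end (terminal -1, V#4); searched ..#./..#. to 5

H winning at [..#./..#.]: True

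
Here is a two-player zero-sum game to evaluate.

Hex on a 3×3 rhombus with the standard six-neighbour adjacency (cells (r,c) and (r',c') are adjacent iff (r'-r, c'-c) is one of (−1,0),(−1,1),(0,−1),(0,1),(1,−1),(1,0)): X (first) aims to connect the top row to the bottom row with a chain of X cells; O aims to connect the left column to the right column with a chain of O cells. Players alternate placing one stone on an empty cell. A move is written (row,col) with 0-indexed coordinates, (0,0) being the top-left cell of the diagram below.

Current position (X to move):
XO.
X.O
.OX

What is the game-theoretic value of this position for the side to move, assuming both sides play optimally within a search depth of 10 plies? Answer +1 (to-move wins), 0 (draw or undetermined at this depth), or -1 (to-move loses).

value(XO./X.O/.OX, X) = +1

p1 X@[XO./X.O/.OX]: (0,2)[XOX/X.O/.OX]-1 (1,1)[XO./XXO/.OX]-1 (2,0)[XO./X.O/XOX]+1*
p2 O@[XO./X.O/XOX] terminal -1; root [XO./X.O/.OX] d10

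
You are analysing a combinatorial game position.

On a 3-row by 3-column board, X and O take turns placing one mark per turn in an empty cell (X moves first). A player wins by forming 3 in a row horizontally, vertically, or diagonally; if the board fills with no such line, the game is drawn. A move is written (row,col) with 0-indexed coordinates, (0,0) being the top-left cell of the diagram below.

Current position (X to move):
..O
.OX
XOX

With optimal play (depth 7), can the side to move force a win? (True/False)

X winning at [..O/.OX/XOX]: False

ply 1, X at ..O/.OX/XOX | (0,0)=-1→X.O/.OX/XOX; (0,1)=+0→.XO/.OX/XOX*; (1,0)=-1→..O/XOX/XOX
ply 2, O at .XO/.OX/XOX | (0,0)=+0→OXO/.OX/XOX*; (1,0)=+0→.XO/OOX/XOX
ply 3, X at OXO/.OX/XOX | (1,0)=+0→OXO/XOX/XOX*
ply 4: OXO/XOX/XOX is terminal +0 (O); from ..O/.OX/XOX depth 7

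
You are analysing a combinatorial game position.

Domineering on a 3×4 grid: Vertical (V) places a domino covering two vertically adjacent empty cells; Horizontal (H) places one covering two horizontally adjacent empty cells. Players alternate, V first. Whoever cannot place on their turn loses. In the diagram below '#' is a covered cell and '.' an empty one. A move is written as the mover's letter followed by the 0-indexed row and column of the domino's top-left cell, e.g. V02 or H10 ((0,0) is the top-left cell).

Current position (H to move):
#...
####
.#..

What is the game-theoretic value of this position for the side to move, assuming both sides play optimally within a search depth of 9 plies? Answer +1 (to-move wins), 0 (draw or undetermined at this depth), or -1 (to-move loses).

value(#.../####/.#.., H) = +1

p1 H@[#.../####/.#..]: H01[###./####/.#..]+1* H02[#.##/####/.#..]+1 H22[#.../####/.###]+1
p2 V@[###./####/.#..] terminal -1; root [#.../####/.#..] d9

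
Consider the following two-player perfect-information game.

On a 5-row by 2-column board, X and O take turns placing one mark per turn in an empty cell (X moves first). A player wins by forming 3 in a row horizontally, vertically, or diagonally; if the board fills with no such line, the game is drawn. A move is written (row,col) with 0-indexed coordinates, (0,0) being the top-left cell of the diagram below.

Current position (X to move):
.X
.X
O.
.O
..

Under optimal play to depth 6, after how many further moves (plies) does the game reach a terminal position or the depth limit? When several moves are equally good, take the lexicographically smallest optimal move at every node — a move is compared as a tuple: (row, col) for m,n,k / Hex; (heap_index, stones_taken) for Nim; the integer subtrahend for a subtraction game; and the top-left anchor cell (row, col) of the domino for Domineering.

PV length from [.X/.X/O./.O/..]: 1 ply

[.X/.X/O./.O/..] X move#1: (0,0):-1/XX/.X/O./.O/.., (1,0):+0/.X/XX/O./.O/.., (2,1):+1/.X/.X/OX/.O/..*, (3,0):+0/.X/.X/O./XO/.., (4,0):-1/.X/.X/O./.O/X., (4,1):+0/.X/.X/O./.O/.X
[.X/.X/OX/.O/..] end (terminal -1, O#2); searched .X/.X/O./.O/.. to 6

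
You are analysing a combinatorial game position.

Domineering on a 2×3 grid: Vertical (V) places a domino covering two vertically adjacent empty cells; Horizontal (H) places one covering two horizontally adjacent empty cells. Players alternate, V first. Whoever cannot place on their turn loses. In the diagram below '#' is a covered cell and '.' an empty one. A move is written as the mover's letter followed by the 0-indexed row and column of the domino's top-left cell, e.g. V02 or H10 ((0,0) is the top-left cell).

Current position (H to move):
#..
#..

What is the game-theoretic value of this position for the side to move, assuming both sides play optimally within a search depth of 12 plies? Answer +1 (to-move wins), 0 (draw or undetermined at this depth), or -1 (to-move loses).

value(#../#.., H) = +1

ply 1, H at #../#.. | H01=+1→###/#..*; H11=+1→#../###
ply 2: ###/#.. is terminal -1 (V); from #../#.. depth 12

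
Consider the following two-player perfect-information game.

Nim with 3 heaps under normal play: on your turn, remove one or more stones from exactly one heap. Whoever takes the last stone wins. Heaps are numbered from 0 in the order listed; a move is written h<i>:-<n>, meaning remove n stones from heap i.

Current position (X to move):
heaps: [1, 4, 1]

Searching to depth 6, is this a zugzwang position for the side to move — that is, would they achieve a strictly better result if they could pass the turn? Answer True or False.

ply 1, X at (1,4,1) | h0:-1=-1→(0,4,1); h1:-1=-1→(1,3,1); h1:-2=-1→(1,2,1); h1:-3=-1→(1,1,1); h1:-4=+1→(1,0,1)*; h2:-1=-1→(1,4,0)
ply 2, O at (1,0,1) | h0:-1=-1→(0,0,1)*; h2:-1=-1→(1,0,0)
ply 3, X at (0,0,1) | h2:-1=+1→(0,0,0)*
ply 4: (0,0,0) is terminal -1 (O); from (1,4,1) depth 6
suppose X passes — search the same position with O to move:
pass> ply 1, O at (1,4,1) | h0:-1=-1→(0,4,1); h1:-1=-1→(1,3,1); h1:-2=-1→(1,2,1); h1:-3=-1→(1,1,1); h1:-4=+1→(1,0,1)*; h2:-1=-1→(1,4,0)
pass> ply 2, X at (1,0,1) | h0:-1=-1→(0,0,1)*; h2:-1=-1→(1,0,0)
pass> ply 3, O at (0,0,1) | h2:-1=+1→(0,0,0)*
pass> ply 4: (0,0,0) is terminal -1 (X); from (1,4,1) depth 6
for X: play +1, pass -1

zugzwang((1,4,1), X) = False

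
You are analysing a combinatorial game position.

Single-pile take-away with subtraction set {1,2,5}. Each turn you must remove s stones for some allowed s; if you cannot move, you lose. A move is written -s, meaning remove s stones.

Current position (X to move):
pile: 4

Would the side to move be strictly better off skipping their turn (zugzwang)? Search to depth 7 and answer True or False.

[4] X move#1: -1:+1/3*, -2:-1/2
[3] O move#2: -1:-1/2*, -2:-1/1
[2] X move#3: -1:-1/1, -2:+1/0*
[0] end (terminal -1, O#4); searched 4 to 7
pass branch (O moves first from the same position):
  | [4] O move#1: -1:+1/3*, -2:-1/2
  | [3] X move#2: -1:-1/2*, -2:-1/1
  | [2] O move#3: -1:-1/1, -2:+1/0*
  | [0] end (terminal -1, X#4); searched 4 to 7
X moving scores +1; X passing scores -1

zugzwang(4, X) = False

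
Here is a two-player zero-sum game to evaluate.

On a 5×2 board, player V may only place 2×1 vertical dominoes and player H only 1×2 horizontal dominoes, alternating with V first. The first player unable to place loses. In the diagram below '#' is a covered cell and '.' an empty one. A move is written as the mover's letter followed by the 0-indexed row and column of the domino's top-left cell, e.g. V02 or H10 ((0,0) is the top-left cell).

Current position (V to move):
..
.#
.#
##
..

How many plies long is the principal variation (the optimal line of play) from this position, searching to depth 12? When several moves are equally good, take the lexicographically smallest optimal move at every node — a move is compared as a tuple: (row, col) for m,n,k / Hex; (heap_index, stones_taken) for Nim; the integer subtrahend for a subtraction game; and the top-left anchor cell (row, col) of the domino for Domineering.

ply 1, V at ../.#/.#/##/.. | V00=-1→#./##/.#/##/..*; V10=-1→../##/##/##/..
ply 2, H at #./##/.#/##/.. | H40=+1→#./##/.#/##/##*
ply 3: #./##/.#/##/## is terminal -1 (V); from ../.#/.#/##/.. depth 12

PV length from [../.#/.#/##/..]: 2 plies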